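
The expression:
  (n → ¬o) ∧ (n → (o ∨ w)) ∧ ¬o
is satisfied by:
  {w: True, o: False, n: False}
  {o: False, n: False, w: False}
  {n: True, w: True, o: False}


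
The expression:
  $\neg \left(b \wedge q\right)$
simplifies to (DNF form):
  $\neg b \vee \neg q$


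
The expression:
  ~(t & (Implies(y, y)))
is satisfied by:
  {t: False}


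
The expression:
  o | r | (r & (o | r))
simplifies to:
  o | r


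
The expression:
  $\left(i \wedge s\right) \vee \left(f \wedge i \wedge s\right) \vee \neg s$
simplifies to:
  $i \vee \neg s$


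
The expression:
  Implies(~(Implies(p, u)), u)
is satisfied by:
  {u: True, p: False}
  {p: False, u: False}
  {p: True, u: True}


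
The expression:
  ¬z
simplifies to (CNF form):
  ¬z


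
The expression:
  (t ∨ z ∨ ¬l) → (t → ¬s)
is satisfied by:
  {s: False, t: False}
  {t: True, s: False}
  {s: True, t: False}


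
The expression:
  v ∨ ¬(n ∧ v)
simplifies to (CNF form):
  True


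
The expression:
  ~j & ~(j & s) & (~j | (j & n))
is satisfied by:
  {j: False}


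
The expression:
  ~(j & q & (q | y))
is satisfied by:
  {q: False, j: False}
  {j: True, q: False}
  {q: True, j: False}


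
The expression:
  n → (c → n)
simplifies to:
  True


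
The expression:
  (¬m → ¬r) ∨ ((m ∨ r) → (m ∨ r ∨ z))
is always true.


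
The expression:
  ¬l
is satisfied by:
  {l: False}


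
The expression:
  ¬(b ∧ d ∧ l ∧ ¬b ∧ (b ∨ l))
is always true.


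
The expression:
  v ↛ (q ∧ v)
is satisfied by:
  {v: True, q: False}


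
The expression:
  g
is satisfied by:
  {g: True}


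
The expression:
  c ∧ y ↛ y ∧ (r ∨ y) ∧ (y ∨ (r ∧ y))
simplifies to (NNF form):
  False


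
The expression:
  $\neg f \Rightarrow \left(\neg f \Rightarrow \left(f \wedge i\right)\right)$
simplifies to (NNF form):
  $f$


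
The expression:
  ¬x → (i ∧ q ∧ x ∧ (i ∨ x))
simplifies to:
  x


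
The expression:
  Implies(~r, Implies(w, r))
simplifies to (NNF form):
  r | ~w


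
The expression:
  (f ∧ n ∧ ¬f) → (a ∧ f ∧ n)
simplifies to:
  True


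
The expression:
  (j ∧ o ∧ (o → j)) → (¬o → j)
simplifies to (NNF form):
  True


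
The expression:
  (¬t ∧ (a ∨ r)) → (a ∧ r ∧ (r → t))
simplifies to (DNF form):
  t ∨ (¬a ∧ ¬r)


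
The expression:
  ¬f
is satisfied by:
  {f: False}


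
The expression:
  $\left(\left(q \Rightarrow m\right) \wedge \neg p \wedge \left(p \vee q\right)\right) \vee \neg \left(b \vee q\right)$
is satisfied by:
  {m: True, b: False, q: False, p: False}
  {p: False, b: False, m: False, q: False}
  {p: True, m: True, b: False, q: False}
  {p: True, b: False, m: False, q: False}
  {q: True, m: True, p: False, b: False}
  {q: True, m: True, b: True, p: False}


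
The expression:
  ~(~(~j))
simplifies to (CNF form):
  ~j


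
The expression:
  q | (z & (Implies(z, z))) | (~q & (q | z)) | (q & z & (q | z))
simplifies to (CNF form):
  q | z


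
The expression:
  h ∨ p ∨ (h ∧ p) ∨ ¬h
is always true.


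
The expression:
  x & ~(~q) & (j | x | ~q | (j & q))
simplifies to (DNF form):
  q & x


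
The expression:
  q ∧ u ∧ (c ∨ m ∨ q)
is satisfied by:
  {u: True, q: True}


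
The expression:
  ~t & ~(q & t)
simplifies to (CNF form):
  ~t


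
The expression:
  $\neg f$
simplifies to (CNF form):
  $\neg f$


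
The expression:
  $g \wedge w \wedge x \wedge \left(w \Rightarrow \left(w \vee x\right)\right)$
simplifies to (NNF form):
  $g \wedge w \wedge x$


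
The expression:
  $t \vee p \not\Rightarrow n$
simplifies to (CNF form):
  $\left(p \vee t\right) \wedge \left(t \vee \neg n\right)$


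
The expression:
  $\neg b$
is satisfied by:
  {b: False}


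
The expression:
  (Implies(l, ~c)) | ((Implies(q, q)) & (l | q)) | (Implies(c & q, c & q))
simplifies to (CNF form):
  True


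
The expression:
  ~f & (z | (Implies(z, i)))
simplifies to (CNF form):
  ~f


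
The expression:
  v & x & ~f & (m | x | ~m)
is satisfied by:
  {x: True, v: True, f: False}


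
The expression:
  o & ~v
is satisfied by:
  {o: True, v: False}


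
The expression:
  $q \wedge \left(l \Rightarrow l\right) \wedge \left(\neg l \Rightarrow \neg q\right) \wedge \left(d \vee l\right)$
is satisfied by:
  {q: True, l: True}


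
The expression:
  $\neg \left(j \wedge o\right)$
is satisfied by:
  {o: False, j: False}
  {j: True, o: False}
  {o: True, j: False}


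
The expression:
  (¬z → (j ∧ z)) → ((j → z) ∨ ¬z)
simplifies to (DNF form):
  True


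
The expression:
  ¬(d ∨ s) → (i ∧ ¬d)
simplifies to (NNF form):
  d ∨ i ∨ s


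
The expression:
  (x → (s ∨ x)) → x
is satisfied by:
  {x: True}


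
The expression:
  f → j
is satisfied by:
  {j: True, f: False}
  {f: False, j: False}
  {f: True, j: True}


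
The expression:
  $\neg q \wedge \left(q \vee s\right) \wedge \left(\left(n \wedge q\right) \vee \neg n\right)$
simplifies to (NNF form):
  $s \wedge \neg n \wedge \neg q$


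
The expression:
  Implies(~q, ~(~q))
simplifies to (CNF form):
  q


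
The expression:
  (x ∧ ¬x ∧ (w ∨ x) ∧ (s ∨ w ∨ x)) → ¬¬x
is always true.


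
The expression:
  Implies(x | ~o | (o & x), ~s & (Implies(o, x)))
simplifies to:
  ~s | (o & ~x)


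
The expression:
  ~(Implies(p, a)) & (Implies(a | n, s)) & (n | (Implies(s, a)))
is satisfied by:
  {p: True, s: False, a: False, n: False}
  {n: True, s: True, p: True, a: False}


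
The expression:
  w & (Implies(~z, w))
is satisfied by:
  {w: True}


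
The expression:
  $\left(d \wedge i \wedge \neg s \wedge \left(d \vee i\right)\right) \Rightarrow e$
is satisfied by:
  {e: True, s: True, d: False, i: False}
  {e: True, s: False, d: False, i: False}
  {s: True, i: False, e: False, d: False}
  {i: False, s: False, e: False, d: False}
  {i: True, e: True, s: True, d: False}
  {i: True, e: True, s: False, d: False}
  {i: True, s: True, e: False, d: False}
  {i: True, s: False, e: False, d: False}
  {d: True, e: True, s: True, i: False}
  {d: True, e: True, s: False, i: False}
  {d: True, s: True, e: False, i: False}
  {d: True, s: False, e: False, i: False}
  {i: True, d: True, e: True, s: True}
  {i: True, d: True, e: True, s: False}
  {i: True, d: True, s: True, e: False}


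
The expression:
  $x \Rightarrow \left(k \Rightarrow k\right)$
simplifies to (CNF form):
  $\text{True}$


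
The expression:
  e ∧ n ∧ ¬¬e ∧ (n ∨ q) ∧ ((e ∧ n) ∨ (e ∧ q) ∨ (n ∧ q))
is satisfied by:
  {e: True, n: True}


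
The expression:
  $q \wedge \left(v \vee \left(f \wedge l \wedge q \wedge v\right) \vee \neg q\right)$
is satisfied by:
  {q: True, v: True}


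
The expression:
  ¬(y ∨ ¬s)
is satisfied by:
  {s: True, y: False}


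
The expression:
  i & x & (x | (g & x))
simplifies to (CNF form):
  i & x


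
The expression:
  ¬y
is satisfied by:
  {y: False}


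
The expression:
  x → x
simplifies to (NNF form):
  True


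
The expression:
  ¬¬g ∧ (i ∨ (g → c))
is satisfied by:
  {i: True, c: True, g: True}
  {i: True, g: True, c: False}
  {c: True, g: True, i: False}


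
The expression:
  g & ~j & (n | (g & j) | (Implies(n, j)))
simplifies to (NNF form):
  g & ~j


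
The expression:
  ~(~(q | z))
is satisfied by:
  {q: True, z: True}
  {q: True, z: False}
  {z: True, q: False}


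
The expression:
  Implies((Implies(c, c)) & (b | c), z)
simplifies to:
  z | (~b & ~c)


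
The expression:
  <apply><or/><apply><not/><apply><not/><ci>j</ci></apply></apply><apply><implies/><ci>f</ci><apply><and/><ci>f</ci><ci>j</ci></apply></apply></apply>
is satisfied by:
  {j: True, f: False}
  {f: False, j: False}
  {f: True, j: True}


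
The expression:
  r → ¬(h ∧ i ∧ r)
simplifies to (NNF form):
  ¬h ∨ ¬i ∨ ¬r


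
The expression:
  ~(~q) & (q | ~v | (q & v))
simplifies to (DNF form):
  q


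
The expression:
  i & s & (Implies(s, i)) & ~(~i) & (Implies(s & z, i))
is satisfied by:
  {i: True, s: True}


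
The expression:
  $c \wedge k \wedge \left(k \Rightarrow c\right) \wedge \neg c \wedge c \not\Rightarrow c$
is never true.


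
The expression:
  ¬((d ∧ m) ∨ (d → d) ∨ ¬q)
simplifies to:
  False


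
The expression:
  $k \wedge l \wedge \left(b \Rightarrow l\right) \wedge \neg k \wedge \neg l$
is never true.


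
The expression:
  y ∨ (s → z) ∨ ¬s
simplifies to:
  y ∨ z ∨ ¬s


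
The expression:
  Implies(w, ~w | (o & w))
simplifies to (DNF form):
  o | ~w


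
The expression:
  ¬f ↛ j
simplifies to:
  j ∨ ¬f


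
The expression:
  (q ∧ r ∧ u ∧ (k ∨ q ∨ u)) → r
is always true.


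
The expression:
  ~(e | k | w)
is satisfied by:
  {e: False, w: False, k: False}


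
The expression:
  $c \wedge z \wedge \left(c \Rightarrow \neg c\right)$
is never true.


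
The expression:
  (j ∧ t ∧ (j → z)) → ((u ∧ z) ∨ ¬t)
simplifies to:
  u ∨ ¬j ∨ ¬t ∨ ¬z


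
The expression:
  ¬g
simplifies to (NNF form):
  ¬g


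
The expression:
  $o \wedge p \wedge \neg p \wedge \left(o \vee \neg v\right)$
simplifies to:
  $\text{False}$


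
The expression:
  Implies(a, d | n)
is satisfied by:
  {n: True, d: True, a: False}
  {n: True, d: False, a: False}
  {d: True, n: False, a: False}
  {n: False, d: False, a: False}
  {a: True, n: True, d: True}
  {a: True, n: True, d: False}
  {a: True, d: True, n: False}


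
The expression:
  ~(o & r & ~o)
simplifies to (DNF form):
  True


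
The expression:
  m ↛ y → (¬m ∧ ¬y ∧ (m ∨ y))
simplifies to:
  y ∨ ¬m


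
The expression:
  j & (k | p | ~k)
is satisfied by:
  {j: True}


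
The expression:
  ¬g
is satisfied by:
  {g: False}


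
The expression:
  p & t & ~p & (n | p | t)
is never true.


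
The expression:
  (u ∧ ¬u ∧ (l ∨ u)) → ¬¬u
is always true.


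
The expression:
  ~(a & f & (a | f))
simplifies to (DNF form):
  ~a | ~f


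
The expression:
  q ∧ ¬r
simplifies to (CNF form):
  q ∧ ¬r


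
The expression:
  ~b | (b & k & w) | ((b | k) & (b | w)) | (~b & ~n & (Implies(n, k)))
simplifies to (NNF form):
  True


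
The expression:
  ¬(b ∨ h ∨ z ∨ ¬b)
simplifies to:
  False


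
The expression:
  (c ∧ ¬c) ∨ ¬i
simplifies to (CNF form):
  ¬i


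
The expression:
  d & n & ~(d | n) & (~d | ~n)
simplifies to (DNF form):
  False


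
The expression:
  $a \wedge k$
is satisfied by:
  {a: True, k: True}


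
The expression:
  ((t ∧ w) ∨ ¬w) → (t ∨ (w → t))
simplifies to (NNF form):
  True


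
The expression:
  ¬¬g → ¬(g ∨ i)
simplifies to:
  ¬g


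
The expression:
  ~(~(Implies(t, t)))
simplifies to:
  True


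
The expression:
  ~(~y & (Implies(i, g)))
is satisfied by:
  {y: True, i: True, g: False}
  {y: True, i: False, g: False}
  {y: True, g: True, i: True}
  {y: True, g: True, i: False}
  {i: True, g: False, y: False}


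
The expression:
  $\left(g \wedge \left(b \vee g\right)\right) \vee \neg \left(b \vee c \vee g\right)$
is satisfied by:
  {g: True, c: False, b: False}
  {b: True, g: True, c: False}
  {g: True, c: True, b: False}
  {b: True, g: True, c: True}
  {b: False, c: False, g: False}


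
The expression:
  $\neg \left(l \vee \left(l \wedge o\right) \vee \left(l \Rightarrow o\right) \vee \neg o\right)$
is never true.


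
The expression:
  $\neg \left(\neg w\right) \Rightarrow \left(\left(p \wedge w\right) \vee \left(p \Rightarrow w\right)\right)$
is always true.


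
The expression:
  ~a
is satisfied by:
  {a: False}


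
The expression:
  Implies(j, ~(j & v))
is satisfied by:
  {v: False, j: False}
  {j: True, v: False}
  {v: True, j: False}


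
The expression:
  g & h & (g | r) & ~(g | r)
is never true.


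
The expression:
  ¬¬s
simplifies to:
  s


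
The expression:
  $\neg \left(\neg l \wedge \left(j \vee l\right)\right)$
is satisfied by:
  {l: True, j: False}
  {j: False, l: False}
  {j: True, l: True}


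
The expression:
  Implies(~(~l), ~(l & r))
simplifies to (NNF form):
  ~l | ~r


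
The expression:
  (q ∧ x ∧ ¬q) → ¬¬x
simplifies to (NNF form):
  True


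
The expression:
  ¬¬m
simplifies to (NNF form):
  m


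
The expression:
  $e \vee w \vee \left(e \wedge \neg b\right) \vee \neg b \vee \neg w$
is always true.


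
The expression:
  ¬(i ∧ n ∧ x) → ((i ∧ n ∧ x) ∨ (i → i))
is always true.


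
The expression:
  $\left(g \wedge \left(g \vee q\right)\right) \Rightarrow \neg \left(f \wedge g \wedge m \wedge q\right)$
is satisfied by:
  {g: False, m: False, q: False, f: False}
  {f: True, g: False, m: False, q: False}
  {q: True, g: False, m: False, f: False}
  {f: True, q: True, g: False, m: False}
  {m: True, f: False, g: False, q: False}
  {f: True, m: True, g: False, q: False}
  {q: True, m: True, f: False, g: False}
  {f: True, q: True, m: True, g: False}
  {g: True, q: False, m: False, f: False}
  {f: True, g: True, q: False, m: False}
  {q: True, g: True, f: False, m: False}
  {f: True, q: True, g: True, m: False}
  {m: True, g: True, q: False, f: False}
  {f: True, m: True, g: True, q: False}
  {q: True, m: True, g: True, f: False}


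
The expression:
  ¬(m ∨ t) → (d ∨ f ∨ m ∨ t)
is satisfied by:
  {d: True, t: True, m: True, f: True}
  {d: True, t: True, m: True, f: False}
  {d: True, t: True, f: True, m: False}
  {d: True, t: True, f: False, m: False}
  {d: True, m: True, f: True, t: False}
  {d: True, m: True, f: False, t: False}
  {d: True, m: False, f: True, t: False}
  {d: True, m: False, f: False, t: False}
  {t: True, m: True, f: True, d: False}
  {t: True, m: True, f: False, d: False}
  {t: True, f: True, m: False, d: False}
  {t: True, f: False, m: False, d: False}
  {m: True, f: True, t: False, d: False}
  {m: True, t: False, f: False, d: False}
  {f: True, t: False, m: False, d: False}


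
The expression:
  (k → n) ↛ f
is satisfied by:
  {n: True, f: False, k: False}
  {f: False, k: False, n: False}
  {n: True, k: True, f: False}


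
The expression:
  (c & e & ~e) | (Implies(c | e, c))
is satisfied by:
  {c: True, e: False}
  {e: False, c: False}
  {e: True, c: True}


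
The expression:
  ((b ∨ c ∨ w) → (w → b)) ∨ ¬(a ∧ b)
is always true.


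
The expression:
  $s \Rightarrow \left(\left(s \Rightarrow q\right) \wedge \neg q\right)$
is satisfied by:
  {s: False}


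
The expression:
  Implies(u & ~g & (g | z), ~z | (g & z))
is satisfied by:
  {g: True, u: False, z: False}
  {u: False, z: False, g: False}
  {z: True, g: True, u: False}
  {z: True, u: False, g: False}
  {g: True, u: True, z: False}
  {u: True, g: False, z: False}
  {z: True, u: True, g: True}


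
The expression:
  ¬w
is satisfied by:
  {w: False}


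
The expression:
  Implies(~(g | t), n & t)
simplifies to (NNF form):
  g | t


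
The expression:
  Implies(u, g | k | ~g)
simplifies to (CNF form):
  True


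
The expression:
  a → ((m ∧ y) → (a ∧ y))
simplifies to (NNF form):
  True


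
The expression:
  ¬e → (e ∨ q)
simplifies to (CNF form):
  e ∨ q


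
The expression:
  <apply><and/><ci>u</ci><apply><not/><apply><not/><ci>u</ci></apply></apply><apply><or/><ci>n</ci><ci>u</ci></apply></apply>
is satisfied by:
  {u: True}


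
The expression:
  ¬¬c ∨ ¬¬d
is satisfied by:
  {d: True, c: True}
  {d: True, c: False}
  {c: True, d: False}


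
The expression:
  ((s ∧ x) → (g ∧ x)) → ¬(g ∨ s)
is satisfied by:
  {x: True, g: False, s: False}
  {g: False, s: False, x: False}
  {x: True, s: True, g: False}


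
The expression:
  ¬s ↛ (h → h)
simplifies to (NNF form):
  False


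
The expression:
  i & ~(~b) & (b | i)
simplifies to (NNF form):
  b & i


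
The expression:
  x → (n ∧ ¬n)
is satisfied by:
  {x: False}


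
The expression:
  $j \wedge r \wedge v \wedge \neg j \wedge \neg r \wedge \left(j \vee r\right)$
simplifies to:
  $\text{False}$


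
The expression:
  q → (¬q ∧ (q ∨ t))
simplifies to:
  ¬q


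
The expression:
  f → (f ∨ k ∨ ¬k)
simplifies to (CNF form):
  True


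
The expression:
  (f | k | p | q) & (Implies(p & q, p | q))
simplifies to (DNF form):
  f | k | p | q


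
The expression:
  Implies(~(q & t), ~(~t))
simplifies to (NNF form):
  t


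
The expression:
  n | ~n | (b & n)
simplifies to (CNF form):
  True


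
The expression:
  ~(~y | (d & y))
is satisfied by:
  {y: True, d: False}


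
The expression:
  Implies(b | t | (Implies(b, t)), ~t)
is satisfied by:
  {t: False}


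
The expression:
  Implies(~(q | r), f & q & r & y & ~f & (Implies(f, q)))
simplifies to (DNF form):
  q | r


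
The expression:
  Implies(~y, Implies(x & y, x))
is always true.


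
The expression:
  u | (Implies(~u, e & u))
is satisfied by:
  {u: True}


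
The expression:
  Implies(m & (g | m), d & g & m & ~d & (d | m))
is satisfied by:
  {m: False}


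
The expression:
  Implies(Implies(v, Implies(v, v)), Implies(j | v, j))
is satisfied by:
  {j: True, v: False}
  {v: False, j: False}
  {v: True, j: True}


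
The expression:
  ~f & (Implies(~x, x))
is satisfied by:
  {x: True, f: False}


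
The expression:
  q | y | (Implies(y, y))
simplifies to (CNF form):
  True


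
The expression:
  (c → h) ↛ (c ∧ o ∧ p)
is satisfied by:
  {h: True, p: False, c: False, o: False}
  {o: True, h: True, p: False, c: False}
  {p: True, h: True, o: False, c: False}
  {o: True, p: True, h: True, c: False}
  {o: False, h: False, p: False, c: False}
  {o: True, h: False, p: False, c: False}
  {p: True, o: False, h: False, c: False}
  {o: True, p: True, h: False, c: False}
  {c: True, h: True, o: False, p: False}
  {c: True, o: True, h: True, p: False}
  {c: True, p: True, h: True, o: False}


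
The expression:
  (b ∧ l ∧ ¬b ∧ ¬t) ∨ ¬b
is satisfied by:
  {b: False}


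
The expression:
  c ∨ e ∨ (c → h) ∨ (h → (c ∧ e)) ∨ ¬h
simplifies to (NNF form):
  True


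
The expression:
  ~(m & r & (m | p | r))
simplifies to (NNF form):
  ~m | ~r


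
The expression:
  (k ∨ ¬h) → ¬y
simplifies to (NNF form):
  (h ∧ ¬k) ∨ ¬y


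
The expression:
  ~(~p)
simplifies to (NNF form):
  p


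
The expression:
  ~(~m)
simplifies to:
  m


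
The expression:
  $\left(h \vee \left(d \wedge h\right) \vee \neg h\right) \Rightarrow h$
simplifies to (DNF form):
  $h$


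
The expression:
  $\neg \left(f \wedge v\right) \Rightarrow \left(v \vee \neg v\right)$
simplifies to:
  $\text{True}$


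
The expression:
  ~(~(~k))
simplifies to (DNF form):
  ~k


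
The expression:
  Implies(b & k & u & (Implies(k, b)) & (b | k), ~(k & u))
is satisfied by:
  {u: False, k: False, b: False}
  {b: True, u: False, k: False}
  {k: True, u: False, b: False}
  {b: True, k: True, u: False}
  {u: True, b: False, k: False}
  {b: True, u: True, k: False}
  {k: True, u: True, b: False}


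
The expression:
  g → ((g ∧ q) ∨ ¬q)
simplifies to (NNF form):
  True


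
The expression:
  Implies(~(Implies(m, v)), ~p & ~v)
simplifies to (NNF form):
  v | ~m | ~p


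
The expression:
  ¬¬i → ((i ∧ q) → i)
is always true.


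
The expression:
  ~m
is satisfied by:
  {m: False}


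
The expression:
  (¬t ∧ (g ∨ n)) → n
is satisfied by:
  {n: True, t: True, g: False}
  {n: True, g: False, t: False}
  {t: True, g: False, n: False}
  {t: False, g: False, n: False}
  {n: True, t: True, g: True}
  {n: True, g: True, t: False}
  {t: True, g: True, n: False}


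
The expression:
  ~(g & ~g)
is always true.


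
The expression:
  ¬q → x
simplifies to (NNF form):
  q ∨ x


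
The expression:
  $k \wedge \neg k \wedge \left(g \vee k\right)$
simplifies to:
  $\text{False}$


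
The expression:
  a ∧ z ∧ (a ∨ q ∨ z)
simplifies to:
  a ∧ z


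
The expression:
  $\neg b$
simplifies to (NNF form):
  $\neg b$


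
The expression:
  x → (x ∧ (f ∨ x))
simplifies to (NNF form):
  True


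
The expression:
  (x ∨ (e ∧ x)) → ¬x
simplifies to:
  ¬x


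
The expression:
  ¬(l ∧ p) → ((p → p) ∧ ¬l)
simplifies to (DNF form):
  p ∨ ¬l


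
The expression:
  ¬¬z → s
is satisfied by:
  {s: True, z: False}
  {z: False, s: False}
  {z: True, s: True}


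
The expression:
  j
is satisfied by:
  {j: True}


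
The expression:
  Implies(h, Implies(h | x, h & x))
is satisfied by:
  {x: True, h: False}
  {h: False, x: False}
  {h: True, x: True}


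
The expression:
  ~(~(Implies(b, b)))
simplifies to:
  True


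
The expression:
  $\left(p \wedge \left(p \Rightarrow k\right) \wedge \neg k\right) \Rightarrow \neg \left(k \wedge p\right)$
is always true.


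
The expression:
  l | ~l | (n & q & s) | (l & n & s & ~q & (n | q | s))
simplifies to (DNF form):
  True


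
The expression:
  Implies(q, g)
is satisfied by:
  {g: True, q: False}
  {q: False, g: False}
  {q: True, g: True}


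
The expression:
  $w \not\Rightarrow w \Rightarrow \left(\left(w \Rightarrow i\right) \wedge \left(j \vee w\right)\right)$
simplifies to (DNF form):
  $\text{True}$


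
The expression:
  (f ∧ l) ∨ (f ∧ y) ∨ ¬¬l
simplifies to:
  l ∨ (f ∧ y)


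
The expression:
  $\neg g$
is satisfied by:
  {g: False}


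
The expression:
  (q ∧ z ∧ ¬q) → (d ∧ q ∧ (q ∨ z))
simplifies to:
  True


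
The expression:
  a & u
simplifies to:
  a & u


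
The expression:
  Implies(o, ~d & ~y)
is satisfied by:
  {y: False, o: False, d: False}
  {d: True, y: False, o: False}
  {y: True, d: False, o: False}
  {d: True, y: True, o: False}
  {o: True, d: False, y: False}


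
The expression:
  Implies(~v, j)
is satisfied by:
  {v: True, j: True}
  {v: True, j: False}
  {j: True, v: False}


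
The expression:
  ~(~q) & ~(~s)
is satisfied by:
  {s: True, q: True}


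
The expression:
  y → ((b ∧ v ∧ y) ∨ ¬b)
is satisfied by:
  {v: True, y: False, b: False}
  {v: False, y: False, b: False}
  {b: True, v: True, y: False}
  {b: True, v: False, y: False}
  {y: True, v: True, b: False}
  {y: True, v: False, b: False}
  {y: True, b: True, v: True}


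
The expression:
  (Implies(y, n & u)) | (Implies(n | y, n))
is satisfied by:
  {n: True, y: False}
  {y: False, n: False}
  {y: True, n: True}


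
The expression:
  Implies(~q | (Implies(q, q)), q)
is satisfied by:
  {q: True}


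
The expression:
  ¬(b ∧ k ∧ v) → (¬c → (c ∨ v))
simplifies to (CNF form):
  c ∨ v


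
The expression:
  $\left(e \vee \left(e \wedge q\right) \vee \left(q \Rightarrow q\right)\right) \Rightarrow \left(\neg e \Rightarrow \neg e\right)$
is always true.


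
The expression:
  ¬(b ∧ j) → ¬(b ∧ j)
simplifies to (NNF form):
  True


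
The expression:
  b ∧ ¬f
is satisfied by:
  {b: True, f: False}


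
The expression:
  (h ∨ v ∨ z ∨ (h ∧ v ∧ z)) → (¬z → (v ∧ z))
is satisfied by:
  {z: True, h: False, v: False}
  {z: True, v: True, h: False}
  {z: True, h: True, v: False}
  {z: True, v: True, h: True}
  {v: False, h: False, z: False}


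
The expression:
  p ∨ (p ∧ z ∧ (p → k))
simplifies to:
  p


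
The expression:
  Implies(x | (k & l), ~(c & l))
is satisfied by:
  {k: False, l: False, c: False, x: False}
  {x: True, k: False, l: False, c: False}
  {k: True, x: False, l: False, c: False}
  {x: True, k: True, l: False, c: False}
  {c: True, x: False, k: False, l: False}
  {x: True, c: True, k: False, l: False}
  {c: True, k: True, x: False, l: False}
  {x: True, c: True, k: True, l: False}
  {l: True, c: False, k: False, x: False}
  {l: True, x: True, c: False, k: False}
  {l: True, k: True, c: False, x: False}
  {x: True, l: True, k: True, c: False}
  {l: True, c: True, x: False, k: False}


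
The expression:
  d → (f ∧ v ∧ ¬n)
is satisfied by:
  {v: True, f: True, n: False, d: False}
  {v: True, n: False, f: False, d: False}
  {f: True, v: False, n: False, d: False}
  {v: False, n: False, f: False, d: False}
  {v: True, n: True, f: True, d: False}
  {v: True, n: True, f: False, d: False}
  {n: True, f: True, v: False, d: False}
  {n: True, v: False, f: False, d: False}
  {d: True, v: True, f: True, n: False}


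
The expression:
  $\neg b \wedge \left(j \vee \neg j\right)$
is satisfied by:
  {b: False}


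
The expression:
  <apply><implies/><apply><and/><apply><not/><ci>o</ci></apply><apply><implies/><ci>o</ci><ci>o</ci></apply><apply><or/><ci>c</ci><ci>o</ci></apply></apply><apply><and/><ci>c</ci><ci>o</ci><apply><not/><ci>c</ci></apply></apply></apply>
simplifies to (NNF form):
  <apply><or/><ci>o</ci><apply><not/><ci>c</ci></apply></apply>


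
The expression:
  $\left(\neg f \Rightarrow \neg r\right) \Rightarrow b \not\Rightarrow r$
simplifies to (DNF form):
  $\left(b \wedge \neg r\right) \vee \left(r \wedge \neg f\right)$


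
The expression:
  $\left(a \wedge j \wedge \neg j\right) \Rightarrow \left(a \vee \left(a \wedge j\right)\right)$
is always true.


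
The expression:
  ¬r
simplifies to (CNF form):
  ¬r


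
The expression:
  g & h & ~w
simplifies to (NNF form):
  g & h & ~w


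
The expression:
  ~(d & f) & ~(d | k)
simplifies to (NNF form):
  ~d & ~k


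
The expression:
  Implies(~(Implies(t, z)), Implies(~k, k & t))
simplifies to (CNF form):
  k | z | ~t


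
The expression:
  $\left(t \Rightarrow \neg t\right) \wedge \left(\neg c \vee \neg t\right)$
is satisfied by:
  {t: False}


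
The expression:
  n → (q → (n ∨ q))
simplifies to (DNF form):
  True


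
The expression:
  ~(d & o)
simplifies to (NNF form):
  ~d | ~o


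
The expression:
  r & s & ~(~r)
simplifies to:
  r & s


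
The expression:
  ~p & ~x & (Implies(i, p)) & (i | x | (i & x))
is never true.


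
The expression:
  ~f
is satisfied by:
  {f: False}


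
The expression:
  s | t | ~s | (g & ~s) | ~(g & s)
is always true.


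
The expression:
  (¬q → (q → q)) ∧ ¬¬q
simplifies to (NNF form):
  q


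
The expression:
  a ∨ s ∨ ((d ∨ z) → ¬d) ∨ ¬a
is always true.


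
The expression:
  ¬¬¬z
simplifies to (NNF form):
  ¬z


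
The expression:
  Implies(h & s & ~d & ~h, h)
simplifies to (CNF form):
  True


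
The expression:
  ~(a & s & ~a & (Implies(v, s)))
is always true.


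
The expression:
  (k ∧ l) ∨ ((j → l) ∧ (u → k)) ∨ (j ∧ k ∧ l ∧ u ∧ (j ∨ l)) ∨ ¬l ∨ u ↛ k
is always true.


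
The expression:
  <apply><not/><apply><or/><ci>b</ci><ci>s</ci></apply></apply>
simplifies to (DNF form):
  <apply><and/><apply><not/><ci>b</ci></apply><apply><not/><ci>s</ci></apply></apply>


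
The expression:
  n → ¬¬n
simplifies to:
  True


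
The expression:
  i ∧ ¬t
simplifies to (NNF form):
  i ∧ ¬t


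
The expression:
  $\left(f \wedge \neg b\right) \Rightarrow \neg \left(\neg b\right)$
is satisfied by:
  {b: True, f: False}
  {f: False, b: False}
  {f: True, b: True}


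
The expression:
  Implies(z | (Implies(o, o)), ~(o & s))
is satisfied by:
  {s: False, o: False}
  {o: True, s: False}
  {s: True, o: False}


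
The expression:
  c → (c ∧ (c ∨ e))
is always true.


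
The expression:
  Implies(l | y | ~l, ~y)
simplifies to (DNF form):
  ~y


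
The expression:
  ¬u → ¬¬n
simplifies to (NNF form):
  n ∨ u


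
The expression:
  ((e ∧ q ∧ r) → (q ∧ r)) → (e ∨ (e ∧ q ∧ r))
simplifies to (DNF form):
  e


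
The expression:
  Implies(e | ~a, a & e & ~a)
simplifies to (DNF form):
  a & ~e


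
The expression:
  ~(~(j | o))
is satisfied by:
  {o: True, j: True}
  {o: True, j: False}
  {j: True, o: False}


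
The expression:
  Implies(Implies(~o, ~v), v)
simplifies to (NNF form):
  v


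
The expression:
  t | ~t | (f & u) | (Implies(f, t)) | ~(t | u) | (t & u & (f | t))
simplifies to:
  True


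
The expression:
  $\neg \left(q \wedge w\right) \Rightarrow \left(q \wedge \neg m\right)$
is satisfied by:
  {w: True, q: True, m: False}
  {q: True, m: False, w: False}
  {w: True, m: True, q: True}


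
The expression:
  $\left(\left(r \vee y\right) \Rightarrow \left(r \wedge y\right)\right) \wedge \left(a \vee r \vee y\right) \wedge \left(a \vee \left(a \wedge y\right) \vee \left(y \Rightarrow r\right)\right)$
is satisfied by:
  {r: True, y: True, a: True}
  {r: True, y: True, a: False}
  {a: True, r: False, y: False}


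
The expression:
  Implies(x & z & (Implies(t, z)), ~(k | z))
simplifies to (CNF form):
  ~x | ~z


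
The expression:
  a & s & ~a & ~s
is never true.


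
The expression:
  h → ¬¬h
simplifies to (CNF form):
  True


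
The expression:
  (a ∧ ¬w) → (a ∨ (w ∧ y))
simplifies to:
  True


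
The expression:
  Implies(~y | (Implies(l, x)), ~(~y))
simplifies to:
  y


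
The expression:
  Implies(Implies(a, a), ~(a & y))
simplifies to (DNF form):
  ~a | ~y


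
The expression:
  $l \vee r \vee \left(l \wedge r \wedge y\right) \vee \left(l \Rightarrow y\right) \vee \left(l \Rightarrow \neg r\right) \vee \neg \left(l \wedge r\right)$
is always true.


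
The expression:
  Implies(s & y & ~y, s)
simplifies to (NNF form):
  True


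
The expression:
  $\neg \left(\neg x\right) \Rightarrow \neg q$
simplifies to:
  $\neg q \vee \neg x$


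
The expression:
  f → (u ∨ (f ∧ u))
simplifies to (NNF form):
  u ∨ ¬f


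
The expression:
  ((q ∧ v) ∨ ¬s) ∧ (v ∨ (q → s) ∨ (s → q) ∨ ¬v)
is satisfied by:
  {v: True, q: True, s: False}
  {v: True, q: False, s: False}
  {q: True, v: False, s: False}
  {v: False, q: False, s: False}
  {v: True, s: True, q: True}


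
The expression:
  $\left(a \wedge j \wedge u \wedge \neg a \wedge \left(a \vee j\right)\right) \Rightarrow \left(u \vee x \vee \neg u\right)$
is always true.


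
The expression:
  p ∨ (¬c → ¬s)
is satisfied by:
  {c: True, p: True, s: False}
  {c: True, s: False, p: False}
  {p: True, s: False, c: False}
  {p: False, s: False, c: False}
  {c: True, p: True, s: True}
  {c: True, s: True, p: False}
  {p: True, s: True, c: False}


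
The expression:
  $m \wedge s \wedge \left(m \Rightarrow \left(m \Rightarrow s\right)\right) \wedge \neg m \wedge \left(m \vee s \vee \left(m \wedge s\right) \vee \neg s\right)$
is never true.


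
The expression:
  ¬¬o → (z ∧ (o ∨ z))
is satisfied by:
  {z: True, o: False}
  {o: False, z: False}
  {o: True, z: True}


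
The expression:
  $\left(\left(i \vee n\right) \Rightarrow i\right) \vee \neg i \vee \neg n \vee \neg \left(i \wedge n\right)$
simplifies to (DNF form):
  $\text{True}$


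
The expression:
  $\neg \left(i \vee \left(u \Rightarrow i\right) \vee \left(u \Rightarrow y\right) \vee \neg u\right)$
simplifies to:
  $u \wedge \neg i \wedge \neg y$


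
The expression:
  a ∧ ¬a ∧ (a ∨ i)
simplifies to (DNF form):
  False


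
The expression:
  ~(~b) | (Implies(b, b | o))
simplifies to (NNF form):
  True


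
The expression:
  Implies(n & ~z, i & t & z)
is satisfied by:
  {z: True, n: False}
  {n: False, z: False}
  {n: True, z: True}


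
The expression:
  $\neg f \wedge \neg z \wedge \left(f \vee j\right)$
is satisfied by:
  {j: True, z: False, f: False}


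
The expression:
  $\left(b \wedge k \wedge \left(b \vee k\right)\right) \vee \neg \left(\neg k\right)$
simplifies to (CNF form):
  $k$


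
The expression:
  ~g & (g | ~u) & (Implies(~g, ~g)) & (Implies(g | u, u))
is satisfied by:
  {g: False, u: False}


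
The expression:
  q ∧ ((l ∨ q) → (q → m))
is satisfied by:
  {m: True, q: True}


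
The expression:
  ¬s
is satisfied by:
  {s: False}


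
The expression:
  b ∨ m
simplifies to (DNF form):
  b ∨ m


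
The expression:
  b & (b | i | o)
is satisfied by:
  {b: True}


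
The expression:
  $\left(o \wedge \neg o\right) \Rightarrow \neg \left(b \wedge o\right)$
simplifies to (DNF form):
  $\text{True}$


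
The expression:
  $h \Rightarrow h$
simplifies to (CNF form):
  $\text{True}$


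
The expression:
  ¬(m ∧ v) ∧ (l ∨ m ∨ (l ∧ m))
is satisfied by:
  {l: True, v: False, m: False}
  {m: True, l: True, v: False}
  {m: True, l: False, v: False}
  {v: True, l: True, m: False}


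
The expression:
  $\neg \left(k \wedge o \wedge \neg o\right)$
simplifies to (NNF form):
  $\text{True}$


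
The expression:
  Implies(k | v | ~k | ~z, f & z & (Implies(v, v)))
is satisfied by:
  {z: True, f: True}


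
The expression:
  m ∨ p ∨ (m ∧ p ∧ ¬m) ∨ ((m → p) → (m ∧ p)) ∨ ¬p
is always true.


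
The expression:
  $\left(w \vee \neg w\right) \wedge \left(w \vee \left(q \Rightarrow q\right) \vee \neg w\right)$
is always true.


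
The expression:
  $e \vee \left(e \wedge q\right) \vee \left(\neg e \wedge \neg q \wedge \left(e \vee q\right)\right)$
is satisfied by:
  {e: True}


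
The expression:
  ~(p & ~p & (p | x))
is always true.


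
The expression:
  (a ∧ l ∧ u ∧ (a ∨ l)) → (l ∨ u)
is always true.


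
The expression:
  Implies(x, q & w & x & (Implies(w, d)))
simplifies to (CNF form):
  (d | ~x) & (q | ~x) & (w | ~x)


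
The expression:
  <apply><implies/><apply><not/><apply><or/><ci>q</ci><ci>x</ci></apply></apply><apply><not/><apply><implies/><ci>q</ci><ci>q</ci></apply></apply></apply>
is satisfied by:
  {x: True, q: True}
  {x: True, q: False}
  {q: True, x: False}


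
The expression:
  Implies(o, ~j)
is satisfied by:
  {o: False, j: False}
  {j: True, o: False}
  {o: True, j: False}


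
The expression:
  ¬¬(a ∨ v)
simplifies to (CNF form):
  a ∨ v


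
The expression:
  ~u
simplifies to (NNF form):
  ~u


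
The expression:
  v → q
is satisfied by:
  {q: True, v: False}
  {v: False, q: False}
  {v: True, q: True}


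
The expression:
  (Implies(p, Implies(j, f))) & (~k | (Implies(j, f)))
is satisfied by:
  {f: True, k: False, p: False, j: False}
  {f: True, p: True, k: False, j: False}
  {f: True, k: True, p: False, j: False}
  {f: True, p: True, k: True, j: False}
  {f: False, k: False, p: False, j: False}
  {p: True, f: False, k: False, j: False}
  {k: True, f: False, p: False, j: False}
  {p: True, k: True, f: False, j: False}
  {j: True, f: True, k: False, p: False}
  {j: True, p: True, f: True, k: False}
  {j: True, f: True, k: True, p: False}
  {j: True, p: True, f: True, k: True}
  {j: True, f: False, k: False, p: False}


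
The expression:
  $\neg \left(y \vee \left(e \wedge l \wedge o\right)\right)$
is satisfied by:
  {y: False, l: False, e: False, o: False}
  {o: True, y: False, l: False, e: False}
  {e: True, y: False, l: False, o: False}
  {o: True, e: True, y: False, l: False}
  {l: True, o: False, y: False, e: False}
  {o: True, l: True, y: False, e: False}
  {e: True, l: True, o: False, y: False}


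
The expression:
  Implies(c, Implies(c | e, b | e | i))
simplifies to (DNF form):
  b | e | i | ~c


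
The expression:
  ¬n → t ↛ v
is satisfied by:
  {n: True, t: True, v: False}
  {n: True, t: False, v: False}
  {n: True, v: True, t: True}
  {n: True, v: True, t: False}
  {t: True, v: False, n: False}


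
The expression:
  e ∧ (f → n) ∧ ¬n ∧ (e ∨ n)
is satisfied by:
  {e: True, n: False, f: False}


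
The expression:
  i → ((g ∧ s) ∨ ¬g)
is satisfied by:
  {s: True, g: False, i: False}
  {g: False, i: False, s: False}
  {i: True, s: True, g: False}
  {i: True, g: False, s: False}
  {s: True, g: True, i: False}
  {g: True, s: False, i: False}
  {i: True, g: True, s: True}


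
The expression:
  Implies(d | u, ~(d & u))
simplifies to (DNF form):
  ~d | ~u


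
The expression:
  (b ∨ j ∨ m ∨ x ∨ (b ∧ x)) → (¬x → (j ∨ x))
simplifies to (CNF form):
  (j ∨ x ∨ ¬b) ∧ (j ∨ x ∨ ¬m)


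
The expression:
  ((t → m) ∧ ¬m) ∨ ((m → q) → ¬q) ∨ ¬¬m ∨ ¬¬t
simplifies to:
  True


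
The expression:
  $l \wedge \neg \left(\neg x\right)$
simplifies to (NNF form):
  $l \wedge x$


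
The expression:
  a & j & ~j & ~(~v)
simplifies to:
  False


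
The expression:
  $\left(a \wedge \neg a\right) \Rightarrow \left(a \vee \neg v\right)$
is always true.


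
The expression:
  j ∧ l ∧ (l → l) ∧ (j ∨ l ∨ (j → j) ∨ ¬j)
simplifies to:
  j ∧ l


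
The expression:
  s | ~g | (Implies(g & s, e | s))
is always true.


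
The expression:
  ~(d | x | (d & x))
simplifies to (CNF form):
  ~d & ~x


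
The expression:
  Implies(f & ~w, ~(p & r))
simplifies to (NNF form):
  w | ~f | ~p | ~r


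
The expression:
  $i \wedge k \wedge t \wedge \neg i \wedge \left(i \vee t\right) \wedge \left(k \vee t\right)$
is never true.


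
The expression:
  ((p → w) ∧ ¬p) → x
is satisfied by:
  {x: True, p: True}
  {x: True, p: False}
  {p: True, x: False}


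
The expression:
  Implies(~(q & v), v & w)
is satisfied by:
  {q: True, w: True, v: True}
  {q: True, v: True, w: False}
  {w: True, v: True, q: False}


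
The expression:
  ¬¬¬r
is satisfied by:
  {r: False}


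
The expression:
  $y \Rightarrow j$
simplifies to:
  $j \vee \neg y$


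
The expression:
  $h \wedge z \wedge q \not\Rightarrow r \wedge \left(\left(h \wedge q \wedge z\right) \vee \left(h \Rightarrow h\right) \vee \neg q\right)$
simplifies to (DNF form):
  $h \wedge q \wedge z \wedge \neg r$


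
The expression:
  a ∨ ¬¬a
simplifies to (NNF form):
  a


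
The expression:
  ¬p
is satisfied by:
  {p: False}


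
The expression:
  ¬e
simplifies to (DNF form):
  ¬e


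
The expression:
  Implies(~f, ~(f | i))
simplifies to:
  f | ~i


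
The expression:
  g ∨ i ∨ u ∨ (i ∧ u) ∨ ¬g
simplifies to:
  True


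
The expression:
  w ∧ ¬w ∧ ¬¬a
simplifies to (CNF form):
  False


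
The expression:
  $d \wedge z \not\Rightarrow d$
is never true.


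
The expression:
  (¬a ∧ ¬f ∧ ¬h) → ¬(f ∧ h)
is always true.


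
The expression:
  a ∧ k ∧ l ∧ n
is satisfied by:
  {k: True, a: True, n: True, l: True}
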